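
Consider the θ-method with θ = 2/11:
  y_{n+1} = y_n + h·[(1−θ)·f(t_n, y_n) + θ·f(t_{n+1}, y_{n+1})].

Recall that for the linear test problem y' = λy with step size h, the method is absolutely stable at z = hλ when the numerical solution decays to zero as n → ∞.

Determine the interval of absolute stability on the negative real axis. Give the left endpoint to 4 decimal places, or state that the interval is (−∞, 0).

Set f=λy, z=hλ:
  y_{n+1} = y_n + z·[9/11·y_n + 2/11·y_{n+1}] ⇒ (1 − 2/11z)y_{n+1} = (1 + 9/11z)y_n
  R(z) = (1 + 9/11z)/(1 − 2/11z).

Need |R(x)|<1, x<0.
x=-1.18: |R|=0.0284
R=−1: 1+9/11x = −1+2/11x ⇒ -7/11x=2 ⇒ x=2/(-7/11)=-3.1429
Confirm numerically:
  x=-2.702: |R|=0.81188 <1
  x=-2.621: |R|=0.77509 <1
  x=-1.292: |R|=0.04623 <1
  x=-3.613: |R|=1.18057 >1
  x=-3.420: |R|=1.10874 >1
Interval (-3.1429, 0).

z∈(-3.1429,0).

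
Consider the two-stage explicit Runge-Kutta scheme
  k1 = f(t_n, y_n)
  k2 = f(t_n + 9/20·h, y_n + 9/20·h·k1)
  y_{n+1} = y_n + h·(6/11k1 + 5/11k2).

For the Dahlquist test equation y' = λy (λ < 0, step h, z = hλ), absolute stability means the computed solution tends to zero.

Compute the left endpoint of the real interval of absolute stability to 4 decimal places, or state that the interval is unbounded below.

left endpoint -4.8889.

Set f=λy, z=hλ:
  k1=λy_n ⇒ h·k1=z·y_n;  k2=λ(1+9/20z)y_n ⇒ h·k2=z(1+9/20z)y_n
  y_{n+1}/y_n = 1 + 6/11z + 5/11z(1+9/20z) = 1 + z + 9/44z²
  ⇒ R(z) = 1 + z + 9/44z².

Find x<0 with |R(x)|<1.
x=-0.48: |R|=0.5671
R=1: x+9/44x²=0 ⇒ x=−44/9=-4.8889; min R=1−1/(4·9/44)=-0.2222>−1
Confirm numerically:
  x=-4.403: |R|=0.56240 <1
  x=-3.537: |R|=0.02194 <1
  x=-3.032: |R|=0.15161 <1
  x=-5.289: |R|=1.43286 >1
  x=-4.909: |R|=1.02019 >1
Stable set (-4.8889, 0).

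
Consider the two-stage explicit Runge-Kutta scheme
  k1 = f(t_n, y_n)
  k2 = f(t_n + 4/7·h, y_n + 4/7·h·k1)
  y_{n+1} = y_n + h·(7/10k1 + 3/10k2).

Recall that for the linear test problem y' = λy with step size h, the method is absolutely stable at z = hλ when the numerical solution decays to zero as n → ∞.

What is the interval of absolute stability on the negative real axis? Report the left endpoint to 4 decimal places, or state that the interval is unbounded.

On y'=λy, z=hλ:
  k1=λy_n ⇒ h·k1=z·y_n;  k2=λ(1+4/7z)y_n ⇒ h·k2=z(1+4/7z)y_n
  y_{n+1}/y_n = 1 + 7/10z + 3/10z(1+4/7z) = 1 + z + 6/35z²
  Hence R(z) = 1 + z + 6/35z².

Need |R(x)|<1, x<0.
x=-0.36: |R|=0.6622
R=1: x+6/35x²=0 ⇒ x=−35/6=-5.8333; min R=1−1/(4·6/35)=-0.4583>−1
Confirm numerically:
  x=-5.053: |R|=0.32405 <1
  x=-3.947: |R|=0.27635 <1
  x=-2.634: |R|=0.44464 <1
  x=-6.185: |R|=1.37287 >1
  x=-6.019: |R|=1.19158 >1
Interval (-5.8333, 0).

z∈(-5.8333,0).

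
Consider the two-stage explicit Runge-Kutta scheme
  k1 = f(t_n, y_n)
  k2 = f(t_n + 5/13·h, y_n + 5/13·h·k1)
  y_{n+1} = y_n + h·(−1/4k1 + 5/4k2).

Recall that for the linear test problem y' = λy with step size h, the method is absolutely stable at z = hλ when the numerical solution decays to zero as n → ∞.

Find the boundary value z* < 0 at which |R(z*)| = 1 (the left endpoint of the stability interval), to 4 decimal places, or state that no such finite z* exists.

On y'=λy, z=hλ:
  k1=λy_n ⇒ h·k1=z·y_n;  k2=λ(1+5/13z)y_n ⇒ h·k2=z(1+5/13z)y_n
  y_{n+1}/y_n = 1 − 1/4z + 5/4z(1+5/13z) = 1 + z + 25/52z²
  Hence R(z) = 1 + z + 25/52z².

Need |R(x)|<1, x<0.
x=-1.68: |R|=0.6769
R=1: x+25/52x²=0 ⇒ x=−52/25=-2.0800; min R=1−1/(4·25/52)=0.4800>−1
Confirm numerically:
  x=-1.398: |R|=0.54162 <1
  x=-1.202: |R|=0.49262 <1
  x=-1.186: |R|=0.49025 <1
  x=-2.552: |R|=1.57911 >1
  x=-2.374: |R|=1.33556 >1
  x=-2.325: |R|=1.27386 >1
So |R|<1 on (-2.0800, 0).

left endpoint -2.0800.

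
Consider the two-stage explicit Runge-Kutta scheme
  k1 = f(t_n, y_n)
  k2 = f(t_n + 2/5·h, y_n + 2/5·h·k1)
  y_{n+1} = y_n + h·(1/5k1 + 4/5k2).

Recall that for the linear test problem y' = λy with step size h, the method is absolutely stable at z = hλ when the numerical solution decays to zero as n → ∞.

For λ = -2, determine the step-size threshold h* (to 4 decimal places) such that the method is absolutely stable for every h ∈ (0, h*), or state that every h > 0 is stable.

On y'=λy, z=hλ:
  k1=λy_n ⇒ h·k1=z·y_n;  k2=λ(1+2/5z)y_n ⇒ h·k2=z(1+2/5z)y_n
  y_{n+1}/y_n = 1 + 1/5z + 4/5z(1+2/5z) = 1 + z + 8/25z²
  so R(z) = 1 + z + 8/25z².

Solve |R(x)|<1 on ℝ⁻.
x=-1.65: |R|=0.2212
R=1: x+8/25x²=0 ⇒ x=−25/8=-3.1250; min R=1−1/(4·8/25)=0.2188>−1
Confirm numerically:
  x=-2.600: |R|=0.56320 <1
  x=-2.337: |R|=0.41070 <1
  x=-2.183: |R|=0.34196 <1
  x=-1.254: |R|=0.24921 <1
  x=-3.713: |R|=1.69864 >1
  x=-3.367: |R|=1.26074 >1
Stable set (-3.1250, 0).

(-3.1250,0); λ=-2 ⇒ h* = (25/8)/2 = 1.5625.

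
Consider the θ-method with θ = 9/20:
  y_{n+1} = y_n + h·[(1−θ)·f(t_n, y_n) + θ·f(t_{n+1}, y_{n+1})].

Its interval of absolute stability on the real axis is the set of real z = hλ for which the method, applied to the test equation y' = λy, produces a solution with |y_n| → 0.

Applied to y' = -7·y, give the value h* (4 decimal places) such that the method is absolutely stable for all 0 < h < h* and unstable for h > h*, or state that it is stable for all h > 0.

(-20.0000,0); λ=-7 ⇒ h* = (20)/7 = 2.8571.

Set f=λy, z=hλ:
  y_{n+1} = y_n + z·[11/20·y_n + 9/20·y_{n+1}] ⇒ (1 − 9/20z)y_{n+1} = (1 + 11/20z)y_n
  Hence R(z) = (1 + 11/20z)/(1 − 9/20z).

Need |R(x)|<1, x<0.
x=-1.12: |R|=0.2553
R=−1: 1+11/20x = −1+9/20x ⇒ -1/10x=2 ⇒ x=2/(-1/10)=-20.0000
Confirm numerically:
  x=-12.956: |R|=0.89687 <1
  x=-9.246: |R|=0.79162 <1
  x=-8.571: |R|=0.76469 <1
  x=-20.305: |R|=1.00301 >1
  x=-20.139: |R|=1.00138 >1
  x=-20.047: |R|=1.00047 >1
Stable set (-20.0000, 0).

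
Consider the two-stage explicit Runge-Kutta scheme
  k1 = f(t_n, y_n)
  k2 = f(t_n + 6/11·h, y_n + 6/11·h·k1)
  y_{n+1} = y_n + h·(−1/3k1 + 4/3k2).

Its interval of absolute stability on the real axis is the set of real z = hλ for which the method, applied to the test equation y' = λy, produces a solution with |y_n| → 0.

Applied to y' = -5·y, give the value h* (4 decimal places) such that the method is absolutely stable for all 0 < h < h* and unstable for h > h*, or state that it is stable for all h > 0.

(-1.3750,0); λ=-5 ⇒ h* = (11/8)/5 = 0.2750.

With y'=λy (z=hλ):
  k1=λy_n ⇒ h·k1=z·y_n;  k2=λ(1+6/11z)y_n ⇒ h·k2=z(1+6/11z)y_n
  y_{n+1}/y_n = 1 − 1/3z + 4/3z(1+6/11z) = 1 + z + 8/11z²
  R(z) = 1 + z + 8/11z².

Solve |R(x)|<1 on ℝ⁻.
x=-0.59: |R|=0.6632
R=1: x+8/11x²=0 ⇒ x=−11/8=-1.3750; min R=1−1/(4·8/11)=0.6562>−1
Confirm numerically:
  x=-1.183: |R|=0.83481 <1
  x=-0.939: |R|=0.70225 <1
  x=-0.750: |R|=0.65909 <1
  x=-1.808: |R|=1.56936 >1
  x=-1.698: |R|=1.39888 >1
  x=-1.534: |R|=1.17739 >1
Stable set (-1.3750, 0).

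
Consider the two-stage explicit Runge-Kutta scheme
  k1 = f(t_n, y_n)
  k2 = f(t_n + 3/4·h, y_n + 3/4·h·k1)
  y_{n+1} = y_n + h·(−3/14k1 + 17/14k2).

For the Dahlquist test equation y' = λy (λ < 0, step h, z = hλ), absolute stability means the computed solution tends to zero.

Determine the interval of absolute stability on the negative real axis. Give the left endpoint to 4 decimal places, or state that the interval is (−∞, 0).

On y'=λy, z=hλ:
  k1=λy_n ⇒ h·k1=z·y_n;  k2=λ(1+3/4z)y_n ⇒ h·k2=z(1+3/4z)y_n
  y_{n+1}/y_n = 1 − 3/14z + 17/14z(1+3/4z) = 1 + z + 51/56z²
  Hence R(z) = 1 + z + 51/56z².

Find x<0 with |R(x)|<1.
x=-0.48: |R|=0.7298
R=1: x+51/56x²=0 ⇒ x=−56/51=-1.0980; min R=1−1/(4·51/56)=0.7255>−1
Confirm numerically:
  x=-0.720: |R|=0.75211 <1
  x=-0.623: |R|=0.73047 <1
  x=-0.451: |R|=0.73424 <1
  x=-1.598: |R|=1.72760 >1
  x=-1.314: |R|=1.25844 >1
  x=-1.219: |R|=1.13429 >1
So |R|<1 on (-1.0980, 0).

z∈(-1.0980,0).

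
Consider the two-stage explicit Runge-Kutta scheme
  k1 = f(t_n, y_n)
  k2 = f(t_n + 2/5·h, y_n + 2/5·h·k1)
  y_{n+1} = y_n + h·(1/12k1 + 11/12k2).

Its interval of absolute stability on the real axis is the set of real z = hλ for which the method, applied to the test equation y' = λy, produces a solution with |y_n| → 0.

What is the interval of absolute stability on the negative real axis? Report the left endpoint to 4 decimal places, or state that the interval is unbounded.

(-2.7273, 0).

Test eqn y'=λy, z=hλ:
  k1=λy_n ⇒ h·k1=z·y_n;  k2=λ(1+2/5z)y_n ⇒ h·k2=z(1+2/5z)y_n
  y_{n+1}/y_n = 1 + 1/12z + 11/12z(1+2/5z) = 1 + z + 11/30z²
  so R(z) = 1 + z + 11/30z².

Find x<0 with |R(x)|<1.
x=-0.77: |R|=0.4474
R=1: x+11/30x²=0 ⇒ x=−30/11=-2.7273; min R=1−1/(4·11/30)=0.3182>−1
Confirm numerically:
  x=-2.377: |R|=0.69471 <1
  x=-1.262: |R|=0.32197 <1
  x=-1.132: |R|=0.33786 <1
  x=-3.044: |R|=1.35351 >1
  x=-2.866: |R|=1.14578 >1
  x=-2.754: |R|=1.02699 >1
Stable set (-2.7273, 0).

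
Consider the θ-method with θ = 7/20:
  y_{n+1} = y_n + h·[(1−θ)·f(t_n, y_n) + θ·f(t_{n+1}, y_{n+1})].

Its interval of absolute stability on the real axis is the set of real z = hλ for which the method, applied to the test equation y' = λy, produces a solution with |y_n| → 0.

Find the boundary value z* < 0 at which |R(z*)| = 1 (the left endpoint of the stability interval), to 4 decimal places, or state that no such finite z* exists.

left endpoint -6.6667.

With y'=λy (z=hλ):
  y_{n+1} = y_n + z·[13/20·y_n + 7/20·y_{n+1}] ⇒ (1 − 7/20z)y_{n+1} = (1 + 13/20z)y_n
  R(z) = (1 + 13/20z)/(1 − 7/20z).

Find x<0 with |R(x)|<1.
x=-1.37: |R|=0.0740
R=−1: 1+13/20x = −1+7/20x ⇒ -3/10x=2 ⇒ x=2/(-3/10)=-6.6667
Confirm numerically:
  x=-5.722: |R|=0.90562 <1
  x=-5.597: |R|=0.89155 <1
  x=-4.218: |R|=0.70335 <1
  x=-7.116: |R|=1.03862 >1
  x=-6.924: |R|=1.02255 >1
  x=-6.713: |R|=1.00415 >1
Stable set (-6.6667, 0).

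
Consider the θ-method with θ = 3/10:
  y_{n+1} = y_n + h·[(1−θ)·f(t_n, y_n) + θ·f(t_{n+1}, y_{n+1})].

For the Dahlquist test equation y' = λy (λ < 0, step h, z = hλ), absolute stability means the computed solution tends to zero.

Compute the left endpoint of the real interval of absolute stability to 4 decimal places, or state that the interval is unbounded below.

z* = -5.0000.

Set f=λy, z=hλ:
  y_{n+1} = y_n + z·[7/10·y_n + 3/10·y_{n+1}] ⇒ (1 − 3/10z)y_{n+1} = (1 + 7/10z)y_n
  so R(z) = (1 + 7/10z)/(1 − 3/10z).

Need |R(x)|<1, x<0.
x=-1.71: |R|=0.1302
R=−1: 1+7/10x = −1+3/10x ⇒ -2/5x=2 ⇒ x=2/(-2/5)=-5.0000
Confirm numerically:
  x=-3.521: |R|=0.71230 <1
  x=-3.128: |R|=0.61370 <1
  x=-2.339: |R|=0.37451 <1
  x=-5.146: |R|=1.02296 >1
  x=-5.136: |R|=1.02141 >1
So |R|<1 on (-5.0000, 0).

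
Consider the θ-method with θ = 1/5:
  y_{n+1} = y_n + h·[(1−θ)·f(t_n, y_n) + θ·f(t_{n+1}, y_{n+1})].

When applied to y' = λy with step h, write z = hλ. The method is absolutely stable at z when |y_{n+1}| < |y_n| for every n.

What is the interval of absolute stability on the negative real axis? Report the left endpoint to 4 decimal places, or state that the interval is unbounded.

(-3.3333, 0).

On y'=λy, z=hλ:
  y_{n+1} = y_n + z·[4/5·y_n + 1/5·y_{n+1}] ⇒ (1 − 1/5z)y_{n+1} = (1 + 4/5z)y_n
  R(z) = (1 + 4/5z)/(1 − 1/5z).

Boundary: |R(x)|=1, x<0.
x=-1.04: |R|=0.1391
R=−1: 1+4/5x = −1+1/5x ⇒ -3/5x=2 ⇒ x=2/(-3/5)=-3.3333
Confirm numerically:
  x=-2.719: |R|=0.76124 <1
  x=-2.118: |R|=0.48778 <1
  x=-1.777: |R|=0.31105 <1
  x=-3.797: |R|=1.15812 >1
  x=-3.640: |R|=1.10648 >1
Interval (-3.3333, 0).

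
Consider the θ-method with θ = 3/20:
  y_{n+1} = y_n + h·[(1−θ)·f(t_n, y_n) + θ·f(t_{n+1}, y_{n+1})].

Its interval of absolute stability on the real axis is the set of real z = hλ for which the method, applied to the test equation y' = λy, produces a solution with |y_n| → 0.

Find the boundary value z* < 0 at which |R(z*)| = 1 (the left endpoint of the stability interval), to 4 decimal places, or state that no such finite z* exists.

Test eqn y'=λy, z=hλ:
  y_{n+1} = y_n + z·[17/20·y_n + 3/20·y_{n+1}] ⇒ (1 − 3/20z)y_{n+1} = (1 + 17/20z)y_n
  ⇒ R(z) = (1 + 17/20z)/(1 − 3/20z).

Boundary: |R(x)|=1, x<0.
x=-0.83: |R|=0.2619
R=−1: 1+17/20x = −1+3/20x ⇒ -7/10x=2 ⇒ x=2/(-7/10)=-2.8571
Confirm numerically:
  x=-2.740: |R|=0.94189 <1
  x=-2.674: |R|=0.90850 <1
  x=-2.502: |R|=0.81924 <1
  x=-1.327: |R|=0.10671 <1
  x=-3.155: |R|=1.14152 >1
  x=-3.028: |R|=1.08224 >1
  x=-2.971: |R|=1.05513 >1
Interval (-2.8571, 0).

left endpoint -2.8571.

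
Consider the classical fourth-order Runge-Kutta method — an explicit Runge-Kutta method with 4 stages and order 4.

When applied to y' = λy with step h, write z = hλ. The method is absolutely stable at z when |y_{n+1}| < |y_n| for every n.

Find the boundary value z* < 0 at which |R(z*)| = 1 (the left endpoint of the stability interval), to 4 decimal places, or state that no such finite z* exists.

With y'=λy (z=hλ):
  order 4, 4-stage ⇒ R(z)=1+z+z^2/2+z^3/6+z^4/24
  (e.g. R(-1.12)=0.33861, |R|=0.33861)

Boundary: |R(x)|=1, x<0.
x=-1.12: |R|=0.3386
|R(-2.25)|=0.4507 |R(-1.25)|=0.3075 |R(-1.19)|=0.3207
Bisect:
  x_lo=-3.5437 |R|=2.8892  x_hi=-0.3659 |R|=0.6936
  mid=-1.95480 |R|=0.31927 →hi
  mid=-2.74926 |R|=0.94701 →hi
  mid=-3.14648 |R|=1.69586 →lo
  mid=-2.94787 |R|=1.27409 →lo
  mid=-2.84856 |R|=1.09966 →lo
  mid=-2.79891 |R|=1.02073 →lo
  mid=-2.77408 |R|=0.98323 →hi
  mid=-2.78650 |R|=1.00182 →lo
  mid=-2.78029 |R|=0.99248 →hi
  mid=-2.78339 |R|=0.99714 →hi
  ...
  [-2.78533,-2.78514] ⇒ x*=-2.7853
So |R|<1 on (-2.7853, 0).

z* = -2.7853.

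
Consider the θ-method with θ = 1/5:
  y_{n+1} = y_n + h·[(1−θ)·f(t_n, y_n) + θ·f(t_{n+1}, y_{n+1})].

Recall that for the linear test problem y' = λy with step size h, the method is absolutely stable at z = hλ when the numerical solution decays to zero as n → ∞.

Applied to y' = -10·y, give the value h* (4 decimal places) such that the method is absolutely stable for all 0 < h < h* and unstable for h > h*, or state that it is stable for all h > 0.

(-3.3333,0); λ=-10 ⇒ h* = (10/3)/10 = 0.3333.

Test eqn y'=λy, z=hλ:
  y_{n+1} = y_n + z·[4/5·y_n + 1/5·y_{n+1}] ⇒ (1 − 1/5z)y_{n+1} = (1 + 4/5z)y_n
  ⇒ R(z) = (1 + 4/5z)/(1 − 1/5z).

Solve |R(x)|<1 on ℝ⁻.
x=-0.83: |R|=0.2882
R=−1: 1+4/5x = −1+1/5x ⇒ -3/5x=2 ⇒ x=2/(-3/5)=-3.3333
Confirm numerically:
  x=-3.212: |R|=0.95567 <1
  x=-2.178: |R|=0.51714 <1
  x=-1.395: |R|=0.09070 <1
  x=-1.370: |R|=0.07535 <1
  x=-3.704: |R|=1.12776 >1
  x=-3.630: |R|=1.10313 >1
  x=-3.357: |R|=1.00850 >1
So |R|<1 on (-3.3333, 0).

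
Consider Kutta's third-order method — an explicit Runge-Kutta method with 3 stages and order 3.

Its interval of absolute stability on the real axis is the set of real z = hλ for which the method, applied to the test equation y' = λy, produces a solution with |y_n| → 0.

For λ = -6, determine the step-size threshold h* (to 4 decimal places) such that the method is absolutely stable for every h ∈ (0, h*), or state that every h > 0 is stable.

On y'=λy, z=hλ:
  order 3, 3-stage ⇒ R(z)=1+z+z^2/2+z^3/6
  (e.g. R(-0.81)=0.42948, |R|=0.42948)

Find x<0 with |R(x)|<1.
x=-0.81: |R|=0.4295
|R(-2.71)|=1.3550 |R(-2.26)|=0.6301 |R(-1.69)|=0.0664
Bisect:
  x_lo=-3.3477 |R|=2.9973  x_hi=-0.1129 |R|=0.8932
  mid=-1.73034 |R|=0.09677 →hi
  mid=-2.53905 |R|=1.04377 →lo
  mid=-2.13470 |R|=0.47751 →hi
  mid=-2.33687 |R|=0.73332 →hi
  mid=-2.43796 |R|=0.88120 →hi
  mid=-2.48850 |R|=0.96058 →hi
  mid=-2.51377 |R|=1.00169 →lo
  ...
  [-2.51279,-2.51259] ⇒ x*=-2.5127
Stable set (-2.5127, 0).

(-2.5127,0); λ=-6 ⇒ h* = 0.4188.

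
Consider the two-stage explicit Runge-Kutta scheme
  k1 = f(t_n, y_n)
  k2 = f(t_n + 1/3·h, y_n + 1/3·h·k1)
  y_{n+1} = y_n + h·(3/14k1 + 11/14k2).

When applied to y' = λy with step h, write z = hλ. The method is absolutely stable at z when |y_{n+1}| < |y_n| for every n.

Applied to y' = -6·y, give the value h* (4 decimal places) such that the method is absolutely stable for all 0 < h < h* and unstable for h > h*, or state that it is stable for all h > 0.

On y'=λy, z=hλ:
  k1=λy_n ⇒ h·k1=z·y_n;  k2=λ(1+1/3z)y_n ⇒ h·k2=z(1+1/3z)y_n
  y_{n+1}/y_n = 1 + 3/14z + 11/14z(1+1/3z) = 1 + z + 11/42z²
  so R(z) = 1 + z + 11/42z².

Need |R(x)|<1, x<0.
x=-1.09: |R|=0.2212
R=1: x+11/42x²=0 ⇒ x=−42/11=-3.8182; min R=1−1/(4·11/42)=0.0455>−1
Confirm numerically:
  x=-3.740: |R|=0.92342 <1
  x=-2.299: |R|=0.08527 <1
  x=-1.731: |R|=0.05376 <1
  x=-4.071: |R|=1.26956 >1
  x=-3.975: |R|=1.16326 >1
  x=-3.951: |R|=1.13744 >1
Stable set (-3.8182, 0).

(-3.8182,0); λ=-6 ⇒ h* = (42/11)/6 = 0.6364.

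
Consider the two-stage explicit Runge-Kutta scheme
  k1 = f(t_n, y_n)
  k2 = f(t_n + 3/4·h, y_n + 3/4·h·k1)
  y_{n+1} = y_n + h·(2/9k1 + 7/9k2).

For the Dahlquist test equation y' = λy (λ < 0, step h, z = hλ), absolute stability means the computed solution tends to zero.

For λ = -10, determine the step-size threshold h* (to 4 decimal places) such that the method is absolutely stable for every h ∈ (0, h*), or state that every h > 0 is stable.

On y'=λy, z=hλ:
  k1=λy_n ⇒ h·k1=z·y_n;  k2=λ(1+3/4z)y_n ⇒ h·k2=z(1+3/4z)y_n
  y_{n+1}/y_n = 1 + 2/9z + 7/9z(1+3/4z) = 1 + z + 7/12z²
  R(z) = 1 + z + 7/12z².

Solve |R(x)|<1 on ℝ⁻.
x=-1.06: |R|=0.5954
R=1: x+7/12x²=0 ⇒ x=−12/7=-1.7143; min R=1−1/(4·7/12)=0.5714>−1
Confirm numerically:
  x=-1.517: |R|=0.82542 <1
  x=-1.011: |R|=0.58524 <1
  x=-0.949: |R|=0.57635 <1
  x=-2.311: |R|=1.80442 >1
  x=-2.218: |R|=1.65172 >1
  x=-1.879: |R|=1.18054 >1
So |R|<1 on (-1.7143, 0).

(-1.7143,0); λ=-10 ⇒ h* = (12/7)/10 = 0.1714.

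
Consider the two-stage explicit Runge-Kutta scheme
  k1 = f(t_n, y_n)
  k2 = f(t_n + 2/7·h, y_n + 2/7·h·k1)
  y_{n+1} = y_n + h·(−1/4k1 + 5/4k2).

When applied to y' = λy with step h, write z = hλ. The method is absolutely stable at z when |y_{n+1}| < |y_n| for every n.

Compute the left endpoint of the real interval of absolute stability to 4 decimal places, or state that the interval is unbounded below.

On y'=λy, z=hλ:
  k1=λy_n ⇒ h·k1=z·y_n;  k2=λ(1+2/7z)y_n ⇒ h·k2=z(1+2/7z)y_n
  y_{n+1}/y_n = 1 − 1/4z + 5/4z(1+2/7z) = 1 + z + 5/14z²
  ⇒ R(z) = 1 + z + 5/14z².

Boundary: |R(x)|=1, x<0.
x=-1.38: |R|=0.3001
R=1: x+5/14x²=0 ⇒ x=−14/5=-2.8000; min R=1−1/(4·5/14)=0.3000>−1
Confirm numerically:
  x=-2.291: |R|=0.58353 <1
  x=-1.509: |R|=0.30424 <1
  x=-1.140: |R|=0.32414 <1
  x=-1.122: |R|=0.32760 <1
  x=-3.035: |R|=1.25472 >1
  x=-2.936: |R|=1.14261 >1
  x=-2.903: |R|=1.10679 >1
Stable set (-2.8000, 0).

left endpoint -2.8000.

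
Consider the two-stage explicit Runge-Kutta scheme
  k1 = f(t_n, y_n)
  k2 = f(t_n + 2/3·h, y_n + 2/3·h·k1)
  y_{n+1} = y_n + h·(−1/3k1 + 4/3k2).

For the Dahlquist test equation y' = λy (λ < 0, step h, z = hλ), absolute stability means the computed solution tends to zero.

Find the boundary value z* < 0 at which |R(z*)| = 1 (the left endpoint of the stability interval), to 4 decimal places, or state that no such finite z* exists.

left endpoint -1.1250.

With y'=λy (z=hλ):
  k1=λy_n ⇒ h·k1=z·y_n;  k2=λ(1+2/3z)y_n ⇒ h·k2=z(1+2/3z)y_n
  y_{n+1}/y_n = 1 − 1/3z + 4/3z(1+2/3z) = 1 + z + 8/9z²
  Hence R(z) = 1 + z + 8/9z².

Solve |R(x)|<1 on ℝ⁻.
x=-0.45: |R|=0.7300
R=1: x+8/9x²=0 ⇒ x=−9/8=-1.1250; min R=1−1/(4·8/9)=0.7188>−1
Confirm numerically:
  x=-0.953: |R|=0.85430 <1
  x=-0.904: |R|=0.82241 <1
  x=-0.732: |R|=0.74429 <1
  x=-0.533: |R|=0.71952 <1
  x=-1.724: |R|=1.91793 >1
  x=-1.514: |R|=1.52351 >1
  x=-1.212: |R|=1.09373 >1
So |R|<1 on (-1.1250, 0).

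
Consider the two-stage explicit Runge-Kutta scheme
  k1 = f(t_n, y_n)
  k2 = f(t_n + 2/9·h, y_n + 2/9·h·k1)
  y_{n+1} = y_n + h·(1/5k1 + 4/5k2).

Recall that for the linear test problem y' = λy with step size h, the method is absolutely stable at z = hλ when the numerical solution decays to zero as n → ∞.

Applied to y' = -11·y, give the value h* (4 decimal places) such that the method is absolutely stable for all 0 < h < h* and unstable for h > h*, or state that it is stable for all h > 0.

(-5.6250,0); λ=-11 ⇒ h* = (45/8)/11 = 0.5114.

With y'=λy (z=hλ):
  k1=λy_n ⇒ h·k1=z·y_n;  k2=λ(1+2/9z)y_n ⇒ h·k2=z(1+2/9z)y_n
  y_{n+1}/y_n = 1 + 1/5z + 4/5z(1+2/9z) = 1 + z + 8/45z²
  R(z) = 1 + z + 8/45z².

Find x<0 with |R(x)|<1.
x=-0.39: |R|=0.6370
R=1: x+8/45x²=0 ⇒ x=−45/8=-5.6250; min R=1−1/(4·8/45)=-0.4062>−1
Confirm numerically:
  x=-5.294: |R|=0.68848 <1
  x=-3.617: |R|=0.29119 <1
  x=-2.542: |R|=0.39324 <1
  x=-2.383: |R|=0.37346 <1
  x=-5.990: |R|=1.38868 >1
  x=-5.770: |R|=1.14874 >1
So |R|<1 on (-5.6250, 0).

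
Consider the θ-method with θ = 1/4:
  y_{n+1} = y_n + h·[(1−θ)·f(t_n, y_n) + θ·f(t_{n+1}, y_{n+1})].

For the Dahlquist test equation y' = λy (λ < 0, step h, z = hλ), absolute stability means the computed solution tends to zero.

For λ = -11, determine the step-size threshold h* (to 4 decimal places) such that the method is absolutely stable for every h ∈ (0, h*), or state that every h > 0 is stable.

(-4.0000,0); λ=-11 ⇒ h* = (4)/11 = 0.3636.

Test eqn y'=λy, z=hλ:
  y_{n+1} = y_n + z·[3/4·y_n + 1/4·y_{n+1}] ⇒ (1 − 1/4z)y_{n+1} = (1 + 3/4z)y_n
  ⇒ R(z) = (1 + 3/4z)/(1 − 1/4z).

Boundary: |R(x)|=1, x<0.
x=-0.81: |R|=0.3264
R=−1: 1+3/4x = −1+1/4x ⇒ -1/2x=2 ⇒ x=2/(-1/2)=-4.0000
Confirm numerically:
  x=-3.696: |R|=0.92100 <1
  x=-2.916: |R|=0.68652 <1
  x=-2.324: |R|=0.46996 <1
  x=-4.303: |R|=1.07299 >1
  x=-4.097: |R|=1.02396 >1
Stable set (-4.0000, 0).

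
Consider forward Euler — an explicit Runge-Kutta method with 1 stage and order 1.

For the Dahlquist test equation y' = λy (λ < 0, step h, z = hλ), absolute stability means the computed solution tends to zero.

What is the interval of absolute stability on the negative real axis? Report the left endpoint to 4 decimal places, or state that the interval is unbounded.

z∈(-2.0000,0).

With y'=λy (z=hλ):
  order 1, 1-stage ⇒ R(z)=1+z
  (e.g. R(-0.7)=0.30000, |R|=0.30000)

Solve |R(x)|<1 on ℝ⁻.
x=-0.7: |R|=0.3000
|R(-1.89)|=0.8900 |R(-1.4)|=0.4000 |R(-0.92)|=0.0800
Bisect:
  x_lo=-2.6659 |R|=1.6659  x_hi=-0.1428 |R|=0.8572
  mid=-1.40433 |R|=0.40433 →hi
  mid=-2.03509 |R|=1.03509 →lo
  mid=-1.71971 |R|=0.71971 →hi
  mid=-1.87740 |R|=0.87740 →hi
  mid=-1.95625 |R|=0.95625 →hi
  mid=-1.99567 |R|=0.99567 →hi
  mid=-2.01538 |R|=1.01538 →lo
  mid=-2.00553 |R|=1.00553 →lo
  mid=-2.00060 |R|=1.00060 →lo
  ...
  [-2.00014,-1.99998] ⇒ x*=-2.0000
Interval (-2.0000, 0).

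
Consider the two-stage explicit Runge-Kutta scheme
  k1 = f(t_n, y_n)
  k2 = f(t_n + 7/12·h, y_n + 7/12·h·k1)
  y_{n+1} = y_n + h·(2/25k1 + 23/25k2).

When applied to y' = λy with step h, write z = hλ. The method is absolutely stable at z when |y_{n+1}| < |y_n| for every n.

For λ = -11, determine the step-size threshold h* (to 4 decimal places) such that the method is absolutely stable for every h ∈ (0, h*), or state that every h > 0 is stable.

(-1.8634,0); λ=-11 ⇒ h* = (300/161)/11 = 0.1694.

With y'=λy (z=hλ):
  k1=λy_n ⇒ h·k1=z·y_n;  k2=λ(1+7/12z)y_n ⇒ h·k2=z(1+7/12z)y_n
  y_{n+1}/y_n = 1 + 2/25z + 23/25z(1+7/12z) = 1 + z + 161/300z²
  ⇒ R(z) = 1 + z + 161/300z².

Need |R(x)|<1, x<0.
x=-1.22: |R|=0.5788
R=1: x+161/300x²=0 ⇒ x=−300/161=-1.8634; min R=1−1/(4·161/300)=0.5342>−1
Confirm numerically:
  x=-1.721: |R|=0.86852 <1
  x=-1.347: |R|=0.62673 <1
  x=-1.226: |R|=0.58065 <1
  x=-2.427: |R|=1.73414 >1
  x=-1.903: |R|=1.04049 >1
Stable set (-1.8634, 0).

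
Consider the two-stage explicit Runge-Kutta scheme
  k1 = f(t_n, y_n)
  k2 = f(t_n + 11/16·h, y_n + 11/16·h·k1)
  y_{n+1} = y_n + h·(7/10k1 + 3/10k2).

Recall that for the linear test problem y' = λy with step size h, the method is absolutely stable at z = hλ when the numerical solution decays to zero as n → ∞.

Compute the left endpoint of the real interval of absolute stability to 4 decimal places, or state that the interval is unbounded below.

On y'=λy, z=hλ:
  k1=λy_n ⇒ h·k1=z·y_n;  k2=λ(1+11/16z)y_n ⇒ h·k2=z(1+11/16z)y_n
  y_{n+1}/y_n = 1 + 7/10z + 3/10z(1+11/16z) = 1 + z + 33/160z²
  Hence R(z) = 1 + z + 33/160z².

Find x<0 with |R(x)|<1.
x=-0.98: |R|=0.2181
R=1: x+33/160x²=0 ⇒ x=−160/33=-4.8485; min R=1−1/(4·33/160)=-0.2121>−1
Confirm numerically:
  x=-4.730: |R|=0.88441 <1
  x=-3.282: |R|=0.06037 <1
  x=-1.962: |R|=0.16805 <1
  x=-5.169: |R|=1.34170 >1
  x=-5.048: |R|=1.20773 >1
So |R|<1 on (-4.8485, 0).

left endpoint -4.8485.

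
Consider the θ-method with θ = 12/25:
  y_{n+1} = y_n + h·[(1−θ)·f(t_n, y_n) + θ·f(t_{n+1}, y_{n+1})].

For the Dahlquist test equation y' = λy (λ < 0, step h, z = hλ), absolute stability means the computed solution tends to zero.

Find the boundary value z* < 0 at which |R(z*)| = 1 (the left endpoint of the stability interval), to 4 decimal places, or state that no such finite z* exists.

Set f=λy, z=hλ:
  y_{n+1} = y_n + z·[13/25·y_n + 12/25·y_{n+1}] ⇒ (1 − 12/25z)y_{n+1} = (1 + 13/25z)y_n
  Hence R(z) = (1 + 13/25z)/(1 − 12/25z).

Need |R(x)|<1, x<0.
x=-0.69: |R|=0.4817
R=−1: 1+13/25x = −1+12/25x ⇒ -1/25x=2 ⇒ x=2/(-1/25)=-50.0000
Confirm numerically:
  x=-49.495: |R|=0.99918 <1
  x=-49.039: |R|=0.99843 <1
  x=-20.515: |R|=0.89127 <1
  x=-50.458: |R|=1.00073 >1
  x=-50.434: |R|=1.00069 >1
  x=-50.334: |R|=1.00053 >1
So |R|<1 on (-50.0000, 0).

z* = -50.0000.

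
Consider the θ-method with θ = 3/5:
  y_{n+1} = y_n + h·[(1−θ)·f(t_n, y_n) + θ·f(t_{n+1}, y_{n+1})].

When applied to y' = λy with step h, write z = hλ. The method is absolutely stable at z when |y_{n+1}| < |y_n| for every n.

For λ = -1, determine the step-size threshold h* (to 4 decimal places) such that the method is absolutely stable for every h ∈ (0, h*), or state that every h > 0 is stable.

(−∞, 0) — no finite endpoint. Any h>0 works for λ=-1.

Test eqn y'=λy, z=hλ:
  y_{n+1} = y_n + z·[2/5·y_n + 3/5·y_{n+1}] ⇒ (1 − 3/5z)y_{n+1} = (1 + 2/5z)y_n
  R(z) = (1 + 2/5z)/(1 − 3/5z).

Solve |R(x)|<1 on ℝ⁻.
x=-0.56: |R|=0.5808
x=-2: |R|=0.0909
x=-10: |R|=0.4286
x=-100: |R|=0.6393
θ=3/5≥1/2 ⇒ |1+2/5x|<|1−3/5x| ∀x<0 ⇒ stable on all of ℝ⁻.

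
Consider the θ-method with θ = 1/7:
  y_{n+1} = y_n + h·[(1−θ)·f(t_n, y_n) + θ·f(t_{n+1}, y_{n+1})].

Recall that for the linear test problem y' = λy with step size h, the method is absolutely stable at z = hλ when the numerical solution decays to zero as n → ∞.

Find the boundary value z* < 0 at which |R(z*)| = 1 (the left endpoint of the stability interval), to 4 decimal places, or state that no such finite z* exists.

z* = -2.8000.

On y'=λy, z=hλ:
  y_{n+1} = y_n + z·[6/7·y_n + 1/7·y_{n+1}] ⇒ (1 − 1/7z)y_{n+1} = (1 + 6/7z)y_n
  R(z) = (1 + 6/7z)/(1 − 1/7z).

Boundary: |R(x)|=1, x<0.
x=-1.72: |R|=0.3807
R=−1: 1+6/7x = −1+1/7x ⇒ -5/7x=2 ⇒ x=2/(-5/7)=-2.8000
Confirm numerically:
  x=-2.722: |R|=0.95988 <1
  x=-1.758: |R|=0.40512 <1
  x=-1.667: |R|=0.34637 <1
  x=-1.494: |R|=0.23122 <1
  x=-3.027: |R|=1.11319 >1
  x=-2.856: |R|=1.02841 >1
  x=-2.825: |R|=1.01272 >1
Stable set (-2.8000, 0).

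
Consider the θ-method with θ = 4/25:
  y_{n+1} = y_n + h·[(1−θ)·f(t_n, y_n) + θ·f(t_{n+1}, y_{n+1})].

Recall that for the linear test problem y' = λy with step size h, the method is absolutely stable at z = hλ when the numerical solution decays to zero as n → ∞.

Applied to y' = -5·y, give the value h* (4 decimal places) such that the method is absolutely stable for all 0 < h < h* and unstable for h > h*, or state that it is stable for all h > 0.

(-2.9412,0); λ=-5 ⇒ h* = (50/17)/5 = 0.5882.

On y'=λy, z=hλ:
  y_{n+1} = y_n + z·[21/25·y_n + 4/25·y_{n+1}] ⇒ (1 − 4/25z)y_{n+1} = (1 + 21/25z)y_n
  ⇒ R(z) = (1 + 21/25z)/(1 − 4/25z).

Boundary: |R(x)|=1, x<0.
x=-1.66: |R|=0.3116
R=−1: 1+21/25x = −1+4/25x ⇒ -17/25x=2 ⇒ x=2/(-17/25)=-2.9412
Confirm numerically:
  x=-2.919: |R|=0.98972 <1
  x=-1.942: |R|=0.48163 <1
  x=-1.731: |R|=0.35556 <1
  x=-3.329: |R|=1.17207 >1
  x=-3.124: |R|=1.08289 >1
  x=-3.037: |R|=1.04385 >1
Stable set (-2.9412, 0).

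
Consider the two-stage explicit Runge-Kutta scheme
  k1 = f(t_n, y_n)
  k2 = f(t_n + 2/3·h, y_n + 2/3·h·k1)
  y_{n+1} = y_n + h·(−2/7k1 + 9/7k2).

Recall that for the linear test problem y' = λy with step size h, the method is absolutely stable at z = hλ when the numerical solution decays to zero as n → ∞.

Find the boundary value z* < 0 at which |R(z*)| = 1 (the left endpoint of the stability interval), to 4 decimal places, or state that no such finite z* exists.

Test eqn y'=λy, z=hλ:
  k1=λy_n ⇒ h·k1=z·y_n;  k2=λ(1+2/3z)y_n ⇒ h·k2=z(1+2/3z)y_n
  y_{n+1}/y_n = 1 − 2/7z + 9/7z(1+2/3z) = 1 + z + 6/7z²
  so R(z) = 1 + z + 6/7z².

Find x<0 with |R(x)|<1.
x=-1.63: |R|=1.6473
R=1: x+6/7x²=0 ⇒ x=−7/6=-1.1667; min R=1−1/(4·6/7)=0.7083>−1
Confirm numerically:
  x=-0.853: |R|=0.77066 <1
  x=-0.610: |R|=0.70894 <1
  x=-0.486: |R|=0.71645 <1
  x=-1.557: |R|=1.52093 >1
  x=-1.455: |R|=1.35959 >1
  x=-1.411: |R|=1.29550 >1
Stable set (-1.1667, 0).

left endpoint -1.1667.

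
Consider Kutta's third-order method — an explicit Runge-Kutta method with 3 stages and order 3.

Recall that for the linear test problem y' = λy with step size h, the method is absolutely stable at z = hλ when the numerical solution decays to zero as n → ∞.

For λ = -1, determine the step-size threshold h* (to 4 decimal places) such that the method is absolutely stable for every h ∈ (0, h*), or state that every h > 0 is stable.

(-2.5127,0); λ=-1 ⇒ h* = 2.5127.

With y'=λy (z=hλ):
  order 3, 3-stage ⇒ R(z)=1+z+z^2/2+z^3/6
  (e.g. R(-0.75)=0.46094, |R|=0.46094)

Find x<0 with |R(x)|<1.
x=-0.75: |R|=0.4609
|R(-2.38)|=0.7947 |R(-1.89)|=0.2292 |R(-0.53)|=0.5856
Bisect:
  x_lo=-3.2369 |R|=2.6507  x_hi=-0.3068 |R|=0.7355
  mid=-1.77187 |R|=0.12924 →hi
  mid=-2.50440 |R|=0.98634 →hi
  mid=-2.87067 |R|=1.69305 →lo
  mid=-2.68754 |R|=1.31140 →lo
  mid=-2.59597 |R|=1.14218 →lo
  mid=-2.55019 |R|=1.06263 →lo
  mid=-2.52730 |R|=1.02409 →lo
  mid=-2.51585 |R|=1.00511 →lo
  mid=-2.51013 |R|=0.99570 →hi
  ...
  [-2.51281,-2.51263] ⇒ x*=-2.5127
Interval (-2.5127, 0).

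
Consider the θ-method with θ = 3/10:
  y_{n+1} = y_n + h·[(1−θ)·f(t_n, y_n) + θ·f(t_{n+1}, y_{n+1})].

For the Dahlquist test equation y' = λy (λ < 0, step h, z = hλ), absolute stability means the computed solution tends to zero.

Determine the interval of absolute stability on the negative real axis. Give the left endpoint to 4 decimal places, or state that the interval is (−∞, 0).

Set f=λy, z=hλ:
  y_{n+1} = y_n + z·[7/10·y_n + 3/10·y_{n+1}] ⇒ (1 − 3/10z)y_{n+1} = (1 + 7/10z)y_n
  R(z) = (1 + 7/10z)/(1 − 3/10z).

Find x<0 with |R(x)|<1.
x=-0.39: |R|=0.6509
R=−1: 1+7/10x = −1+3/10x ⇒ -2/5x=2 ⇒ x=2/(-2/5)=-5.0000
Confirm numerically:
  x=-4.812: |R|=0.96923 <1
  x=-4.460: |R|=0.90761 <1
  x=-3.925: |R|=0.80253 <1
  x=-3.451: |R|=0.69557 <1
  x=-5.343: |R|=1.05271 >1
  x=-5.226: |R|=1.03521 >1
  x=-5.034: |R|=1.00542 >1
So |R|<1 on (-5.0000, 0).

z∈(-5.0000,0).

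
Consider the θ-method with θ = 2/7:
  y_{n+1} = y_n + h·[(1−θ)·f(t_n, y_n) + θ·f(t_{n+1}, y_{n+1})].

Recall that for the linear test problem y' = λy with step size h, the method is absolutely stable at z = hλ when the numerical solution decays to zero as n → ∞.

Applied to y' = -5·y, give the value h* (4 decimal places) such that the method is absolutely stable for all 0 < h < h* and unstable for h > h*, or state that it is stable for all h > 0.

On y'=λy, z=hλ:
  y_{n+1} = y_n + z·[5/7·y_n + 2/7·y_{n+1}] ⇒ (1 − 2/7z)y_{n+1} = (1 + 5/7z)y_n
  Hence R(z) = (1 + 5/7z)/(1 − 2/7z).

Need |R(x)|<1, x<0.
x=-1.58: |R|=0.0886
R=−1: 1+5/7x = −1+2/7x ⇒ -3/7x=2 ⇒ x=2/(-3/7)=-4.6667
Confirm numerically:
  x=-2.848: |R|=0.57026 <1
  x=-2.612: |R|=0.49575 <1
  x=-1.954: |R|=0.25394 <1
  x=-5.116: |R|=1.07823 >1
  x=-5.005: |R|=1.05967 >1
  x=-4.700: |R|=1.00610 >1
Stable set (-4.6667, 0).

(-4.6667,0); λ=-5 ⇒ h* = (14/3)/5 = 0.9333.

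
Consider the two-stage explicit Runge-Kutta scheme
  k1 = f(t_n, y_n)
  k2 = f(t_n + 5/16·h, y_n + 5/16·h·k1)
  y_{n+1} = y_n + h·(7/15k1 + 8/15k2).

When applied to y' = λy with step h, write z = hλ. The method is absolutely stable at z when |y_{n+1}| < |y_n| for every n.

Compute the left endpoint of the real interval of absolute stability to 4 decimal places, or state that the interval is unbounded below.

With y'=λy (z=hλ):
  k1=λy_n ⇒ h·k1=z·y_n;  k2=λ(1+5/16z)y_n ⇒ h·k2=z(1+5/16z)y_n
  y_{n+1}/y_n = 1 + 7/15z + 8/15z(1+5/16z) = 1 + z + 1/6z²
  R(z) = 1 + z + 1/6z².

Solve |R(x)|<1 on ℝ⁻.
x=-1.34: |R|=0.0407
R=1: x+1/6x²=0 ⇒ x=−6=-6.0000; min R=1−1/(4·1/6)=-0.5000>−1
Confirm numerically:
  x=-4.215: |R|=0.25396 <1
  x=-4.211: |R|=0.25558 <1
  x=-3.997: |R|=0.33433 <1
  x=-6.252: |R|=1.26258 >1
  x=-6.213: |R|=1.22056 >1
Stable set (-6.0000, 0).

left endpoint -6.0000.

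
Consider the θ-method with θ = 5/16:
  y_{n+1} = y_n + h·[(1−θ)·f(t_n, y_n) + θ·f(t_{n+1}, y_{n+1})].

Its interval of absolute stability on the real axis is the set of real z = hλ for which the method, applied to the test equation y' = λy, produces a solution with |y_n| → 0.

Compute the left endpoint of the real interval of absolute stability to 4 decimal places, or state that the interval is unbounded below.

left endpoint -5.3333.

Set f=λy, z=hλ:
  y_{n+1} = y_n + z·[11/16·y_n + 5/16·y_{n+1}] ⇒ (1 − 5/16z)y_{n+1} = (1 + 11/16z)y_n
  R(z) = (1 + 11/16z)/(1 − 5/16z).

Need |R(x)|<1, x<0.
x=-0.49: |R|=0.5751
R=−1: 1+11/16x = −1+5/16x ⇒ -3/8x=2 ⇒ x=2/(-3/8)=-5.3333
Confirm numerically:
  x=-4.901: |R|=0.93596 <1
  x=-4.837: |R|=0.92589 <1
  x=-3.410: |R|=0.65083 <1
  x=-3.304: |R|=0.62558 <1
  x=-5.731: |R|=1.05343 >1
  x=-5.653: |R|=1.04333 >1
  x=-5.486: |R|=1.02109 >1
Interval (-5.3333, 0).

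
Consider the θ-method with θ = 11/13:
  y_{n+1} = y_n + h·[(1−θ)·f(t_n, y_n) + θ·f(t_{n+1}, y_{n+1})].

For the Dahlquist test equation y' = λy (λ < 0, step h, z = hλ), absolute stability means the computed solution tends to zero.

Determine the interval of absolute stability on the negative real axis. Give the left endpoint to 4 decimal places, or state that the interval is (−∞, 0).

Set f=λy, z=hλ:
  y_{n+1} = y_n + z·[2/13·y_n + 11/13·y_{n+1}] ⇒ (1 − 11/13z)y_{n+1} = (1 + 2/13z)y_n
  so R(z) = (1 + 2/13z)/(1 − 11/13z).

Need |R(x)|<1, x<0.
x=-1.51: |R|=0.3370
x=-2: |R|=0.2571
x=-10: |R|=0.0569
x=-100: |R|=0.1680
θ=11/13≥1/2 ⇒ |1+2/13x|<|1−11/13x| ∀x<0 ⇒ stable on all of ℝ⁻.

unbounded; (−∞, 0).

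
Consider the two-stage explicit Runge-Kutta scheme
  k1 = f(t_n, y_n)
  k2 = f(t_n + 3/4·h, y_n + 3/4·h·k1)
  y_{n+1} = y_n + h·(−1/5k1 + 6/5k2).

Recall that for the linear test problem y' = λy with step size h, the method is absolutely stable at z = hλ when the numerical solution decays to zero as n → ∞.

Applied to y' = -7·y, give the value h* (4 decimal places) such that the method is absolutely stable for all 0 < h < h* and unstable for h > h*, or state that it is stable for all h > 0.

Set f=λy, z=hλ:
  k1=λy_n ⇒ h·k1=z·y_n;  k2=λ(1+3/4z)y_n ⇒ h·k2=z(1+3/4z)y_n
  y_{n+1}/y_n = 1 − 1/5z + 6/5z(1+3/4z) = 1 + z + 9/10z²
  Hence R(z) = 1 + z + 9/10z².

Boundary: |R(x)|=1, x<0.
x=-1.8: |R|=2.1160
R=1: x+9/10x²=0 ⇒ x=−10/9=-1.1111; min R=1−1/(4·9/10)=0.7222>−1
Confirm numerically:
  x=-1.019: |R|=0.91552 <1
  x=-0.550: |R|=0.72225 <1
  x=-0.482: |R|=0.72709 <1
  x=-0.468: |R|=0.72912 <1
  x=-1.614: |R|=1.73050 >1
  x=-1.546: |R|=1.60510 >1
  x=-1.238: |R|=1.14138 >1
Interval (-1.1111, 0).

(-1.1111,0); λ=-7 ⇒ h* = (10/9)/7 = 0.1587.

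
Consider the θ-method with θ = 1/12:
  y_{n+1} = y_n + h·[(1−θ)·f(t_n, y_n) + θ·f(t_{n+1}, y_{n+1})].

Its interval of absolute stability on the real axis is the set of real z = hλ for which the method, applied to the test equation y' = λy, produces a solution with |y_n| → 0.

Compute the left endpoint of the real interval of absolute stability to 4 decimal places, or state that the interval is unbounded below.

With y'=λy (z=hλ):
  y_{n+1} = y_n + z·[11/12·y_n + 1/12·y_{n+1}] ⇒ (1 − 1/12z)y_{n+1} = (1 + 11/12z)y_n
  R(z) = (1 + 11/12z)/(1 − 1/12z).

Find x<0 with |R(x)|<1.
x=-1.38: |R|=0.2377
R=−1: 1+11/12x = −1+1/12x ⇒ -5/6x=2 ⇒ x=2/(-5/6)=-2.4000
Confirm numerically:
  x=-2.286: |R|=0.92020 <1
  x=-1.739: |R|=0.51889 <1
  x=-1.020: |R|=0.05991 <1
  x=-2.707: |R|=1.20874 >1
  x=-2.465: |R|=1.04494 >1
Stable set (-2.4000, 0).

z* = -2.4000.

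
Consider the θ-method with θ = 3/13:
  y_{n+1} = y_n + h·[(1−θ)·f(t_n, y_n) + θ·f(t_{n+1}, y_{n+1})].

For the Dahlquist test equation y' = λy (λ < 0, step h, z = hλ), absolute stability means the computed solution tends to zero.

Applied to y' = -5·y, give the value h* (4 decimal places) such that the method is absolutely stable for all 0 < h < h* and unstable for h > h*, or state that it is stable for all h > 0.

(-3.7143,0); λ=-5 ⇒ h* = (26/7)/5 = 0.7429.

With y'=λy (z=hλ):
  y_{n+1} = y_n + z·[10/13·y_n + 3/13·y_{n+1}] ⇒ (1 − 3/13z)y_{n+1} = (1 + 10/13z)y_n
  so R(z) = (1 + 10/13z)/(1 − 3/13z).

Boundary: |R(x)|=1, x<0.
x=-1.47: |R|=0.0976
R=−1: 1+10/13x = −1+3/13x ⇒ -7/13x=2 ⇒ x=2/(-7/13)=-3.7143
Confirm numerically:
  x=-3.088: |R|=0.80309 <1
  x=-2.816: |R|=0.70683 <1
  x=-2.213: |R|=0.46489 <1
  x=-3.803: |R|=1.02544 >1
  x=-3.773: |R|=1.01690 >1
Interval (-3.7143, 0).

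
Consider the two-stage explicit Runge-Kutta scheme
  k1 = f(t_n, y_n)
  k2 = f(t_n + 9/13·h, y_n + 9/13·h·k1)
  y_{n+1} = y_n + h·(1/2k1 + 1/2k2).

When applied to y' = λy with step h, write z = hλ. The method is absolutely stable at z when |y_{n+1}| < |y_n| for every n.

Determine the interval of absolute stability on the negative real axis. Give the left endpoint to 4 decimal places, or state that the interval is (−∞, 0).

On y'=λy, z=hλ:
  k1=λy_n ⇒ h·k1=z·y_n;  k2=λ(1+9/13z)y_n ⇒ h·k2=z(1+9/13z)y_n
  y_{n+1}/y_n = 1 + 1/2z + 1/2z(1+9/13z) = 1 + z + 9/26z²
  Hence R(z) = 1 + z + 9/26z².

Need |R(x)|<1, x<0.
x=-1.1: |R|=0.3188
R=1: x+9/26x²=0 ⇒ x=−26/9=-2.8889; min R=1−1/(4·9/26)=0.2778>−1
Confirm numerically:
  x=-2.711: |R|=0.83306 <1
  x=-1.980: |R|=0.37706 <1
  x=-1.334: |R|=0.28200 <1
  x=-3.441: |R|=1.65763 >1
  x=-3.274: |R|=1.43645 >1
  x=-3.032: |R|=1.15020 >1
Stable set (-2.8889, 0).

(-2.8889, 0).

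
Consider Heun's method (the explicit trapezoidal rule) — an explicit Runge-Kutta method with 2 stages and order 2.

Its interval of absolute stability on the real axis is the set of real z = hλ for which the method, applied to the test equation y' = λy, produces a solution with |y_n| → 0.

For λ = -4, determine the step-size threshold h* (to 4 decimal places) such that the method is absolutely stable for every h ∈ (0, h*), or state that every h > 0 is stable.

On y'=λy, z=hλ:
  order 2, 2-stage ⇒ R(z)=1+z+z^2/2
  (e.g. R(-0.41)=0.67405, |R|=0.67405)

Solve |R(x)|<1 on ℝ⁻.
x=-0.41: |R|=0.6741
|R(-1.94)|=0.9418 |R(-1.62)|=0.6922 |R(-1.36)|=0.5648
Bisect:
  x_lo=-2.3287 |R|=1.3827  x_hi=-0.0789 |R|=0.9242
  mid=-1.20380 |R|=0.52077 →hi
  mid=-1.76625 |R|=0.79357 →hi
  mid=-2.04747 |R|=1.04860 →lo
  mid=-1.90686 |R|=0.91120 →hi
  mid=-1.97717 |R|=0.97743 →hi
  mid=-2.01232 |R|=1.01239 →lo
  mid=-1.99474 |R|=0.99476 →hi
  mid=-2.00353 |R|=1.00354 →lo
  mid=-1.99914 |R|=0.99914 →hi
  mid=-2.00133 |R|=1.00133 →lo
  ...
  [-2.00010,-1.99996] ⇒ x*=-2.0000
So |R|<1 on (-2.0000, 0).

(-2.0000,0); λ=-4 ⇒ h* = 0.5000.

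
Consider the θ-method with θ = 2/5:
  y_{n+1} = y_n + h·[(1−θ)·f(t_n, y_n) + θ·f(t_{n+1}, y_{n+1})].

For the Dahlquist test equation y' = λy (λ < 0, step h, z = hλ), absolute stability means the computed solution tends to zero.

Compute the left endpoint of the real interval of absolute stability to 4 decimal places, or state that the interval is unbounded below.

left endpoint -10.0000.

Set f=λy, z=hλ:
  y_{n+1} = y_n + z·[3/5·y_n + 2/5·y_{n+1}] ⇒ (1 − 2/5z)y_{n+1} = (1 + 3/5z)y_n
  so R(z) = (1 + 3/5z)/(1 − 2/5z).

Solve |R(x)|<1 on ℝ⁻.
x=-0.72: |R|=0.4410
R=−1: 1+3/5x = −1+2/5x ⇒ -1/5x=2 ⇒ x=2/(-1/5)=-10.0000
Confirm numerically:
  x=-9.008: |R|=0.95690 <1
  x=-8.109: |R|=0.91088 <1
  x=-6.680: |R|=0.81917 <1
  x=-5.325: |R|=0.70128 <1
  x=-10.493: |R|=1.01897 >1
  x=-10.245: |R|=1.00961 >1
  x=-10.112: |R|=1.00444 >1
So |R|<1 on (-10.0000, 0).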